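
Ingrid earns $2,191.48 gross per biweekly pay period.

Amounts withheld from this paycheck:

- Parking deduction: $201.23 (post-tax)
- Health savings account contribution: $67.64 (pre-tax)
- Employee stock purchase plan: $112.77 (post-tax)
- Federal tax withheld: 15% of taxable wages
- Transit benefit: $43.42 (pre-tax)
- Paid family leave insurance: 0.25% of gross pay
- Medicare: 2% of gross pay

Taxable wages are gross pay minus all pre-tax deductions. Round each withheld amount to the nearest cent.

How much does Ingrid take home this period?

Health savings account contribution: $67.64
Transit benefit: $43.42
Pre-tax total = $67.64 + $43.42 = $111.06
Taxable wages = $2,191.48 − $111.06 = $2,080.42
Federal tax withheld: $2,080.42 × 0.15 = $312.06
Paid family leave insurance: $2,191.48 × 0.0025 = $5.48
Medicare: $2,191.48 × 0.02 = $43.83
Employee stock purchase plan: $112.77
Parking deduction: $201.23
Total deductions = $67.64 + $43.42 + $312.06 + $5.48 + $43.83 + $112.77 + $201.23 = $786.43
Net pay = $2,191.48 − $786.43 = $1,405.05

$1,405.05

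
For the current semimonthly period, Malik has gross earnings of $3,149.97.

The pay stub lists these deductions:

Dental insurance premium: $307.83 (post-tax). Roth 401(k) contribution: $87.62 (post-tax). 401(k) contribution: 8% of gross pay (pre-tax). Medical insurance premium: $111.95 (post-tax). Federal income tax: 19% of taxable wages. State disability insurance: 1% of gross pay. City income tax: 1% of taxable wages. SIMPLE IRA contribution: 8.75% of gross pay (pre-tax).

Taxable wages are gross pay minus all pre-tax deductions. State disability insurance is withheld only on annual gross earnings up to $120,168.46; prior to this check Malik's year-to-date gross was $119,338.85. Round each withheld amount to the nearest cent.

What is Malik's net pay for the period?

$1,582.18

401(k) contribution: $3,149.97 × 0.08 = $252.00
SIMPLE IRA contribution: $3,149.97 × 0.0875 = $275.62
Pre-tax total = $252.00 + $275.62 = $527.62
Taxable wages = $3,149.97 − $527.62 = $2,622.35
City income tax: $2,622.35 × 0.01 = $26.22
Federal income tax: $2,622.35 × 0.19 = $498.25
State disability insurance: only $120,168.46 − $119,338.85 = $829.61 of this check is subject → $829.61 × 0.01 = $8.30
Dental insurance premium: $307.83
Roth 401(k) contribution: $87.62
Medical insurance premium: $111.95
Total deductions = $252.00 + $275.62 + $26.22 + $498.25 + $8.30 + $307.83 + $87.62 + $111.95 = $1,567.79
Net pay = $3,149.97 − $1,567.79 = $1,582.18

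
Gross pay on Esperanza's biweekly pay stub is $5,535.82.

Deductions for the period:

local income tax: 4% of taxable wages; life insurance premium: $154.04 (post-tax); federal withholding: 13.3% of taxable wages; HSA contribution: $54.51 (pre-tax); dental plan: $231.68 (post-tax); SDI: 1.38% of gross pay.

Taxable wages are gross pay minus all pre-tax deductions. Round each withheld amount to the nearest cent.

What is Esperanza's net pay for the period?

$4,070.94

HSA contribution: $54.51
Taxable wages = $5,535.82 − $54.51 = $5,481.31
Federal withholding: $5,481.31 × 0.133 = $729.01
Local income tax: $5,481.31 × 0.04 = $219.25
SDI: $5,535.82 × 0.0138 = $76.39
Life insurance premium: $154.04
Dental plan: $231.68
Total deductions = $54.51 + $729.01 + $219.25 + $76.39 + $154.04 + $231.68 = $1,464.88
Net pay = $5,535.82 − $1,464.88 = $4,070.94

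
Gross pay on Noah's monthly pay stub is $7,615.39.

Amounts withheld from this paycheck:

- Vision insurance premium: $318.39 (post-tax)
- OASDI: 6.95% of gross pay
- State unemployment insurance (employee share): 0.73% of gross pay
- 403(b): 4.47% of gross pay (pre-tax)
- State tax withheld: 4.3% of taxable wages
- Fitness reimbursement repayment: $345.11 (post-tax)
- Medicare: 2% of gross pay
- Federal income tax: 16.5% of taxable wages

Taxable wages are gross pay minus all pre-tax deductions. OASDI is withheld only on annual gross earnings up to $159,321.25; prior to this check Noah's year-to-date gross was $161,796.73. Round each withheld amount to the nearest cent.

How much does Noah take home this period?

403(b): $7,615.39 × 0.0447 = $340.41
Taxable wages = $7,615.39 − $340.41 = $7,274.98
Federal income tax: $7,274.98 × 0.165 = $1,200.37
State tax withheld: $7,274.98 × 0.043 = $312.82
State unemployment insurance (employee share): $7,615.39 × 0.0073 = $55.59
Medicare: $7,615.39 × 0.02 = $152.31
OASDI: annual cap $159,321.25 already reached (YTD $161,796.73), so $0.00
Fitness reimbursement repayment: $345.11
Vision insurance premium: $318.39
Total deductions = $340.41 + $1,200.37 + $312.82 + $55.59 + $152.31 + $0.00 + $345.11 + $318.39 = $2,725.00
Net pay = $7,615.39 − $2,725.00 = $4,890.39

$4,890.39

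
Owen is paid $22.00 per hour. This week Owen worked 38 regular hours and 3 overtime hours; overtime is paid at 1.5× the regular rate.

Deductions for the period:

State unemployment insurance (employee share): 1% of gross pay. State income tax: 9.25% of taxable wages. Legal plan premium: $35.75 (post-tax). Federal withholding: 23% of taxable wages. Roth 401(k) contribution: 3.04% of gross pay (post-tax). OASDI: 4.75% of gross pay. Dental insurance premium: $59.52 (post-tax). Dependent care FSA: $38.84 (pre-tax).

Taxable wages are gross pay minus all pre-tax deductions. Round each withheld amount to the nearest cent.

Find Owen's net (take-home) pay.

Regular pay: 38 × $22.00 = $836.00
Overtime pay: 3 × $22.00 × 1.5 = $99.00
Gross pay = $836.00 + $99.00 = $935.00
Dependent care FSA: $38.84
Taxable wages = $935.00 − $38.84 = $896.16
State income tax: $896.16 × 0.0925 = $82.89
Federal withholding: $896.16 × 0.23 = $206.12
OASDI: $935.00 × 0.0475 = $44.41
State unemployment insurance (employee share): $935.00 × 0.01 = $9.35
Legal plan premium: $35.75
Dental insurance premium: $59.52
Roth 401(k) contribution: $935.00 × 0.0304 = $28.42
Total deductions = $38.84 + $82.89 + $206.12 + $44.41 + $9.35 + $35.75 + $59.52 + $28.42 = $505.30
Net pay = $935.00 − $505.30 = $429.70

$429.70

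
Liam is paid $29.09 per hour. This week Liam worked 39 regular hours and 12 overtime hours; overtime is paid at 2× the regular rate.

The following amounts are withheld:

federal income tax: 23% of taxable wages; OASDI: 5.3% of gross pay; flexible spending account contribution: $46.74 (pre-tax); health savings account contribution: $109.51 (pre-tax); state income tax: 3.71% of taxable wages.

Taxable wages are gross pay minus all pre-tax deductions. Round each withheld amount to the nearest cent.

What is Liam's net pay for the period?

Regular pay: 39 × $29.09 = $1,134.51
Overtime pay: 12 × $29.09 × 2 = $698.16
Gross pay = $1,134.51 + $698.16 = $1,832.67
Flexible spending account contribution: $46.74
Health savings account contribution: $109.51
Pre-tax total = $46.74 + $109.51 = $156.25
Taxable wages = $1,832.67 − $156.25 = $1,676.42
Federal income tax: $1,676.42 × 0.23 = $385.58
State income tax: $1,676.42 × 0.0371 = $62.20
OASDI: $1,832.67 × 0.053 = $97.13
Total deductions = $46.74 + $109.51 + $385.58 + $62.20 + $97.13 = $701.16
Net pay = $1,832.67 − $701.16 = $1,131.51

$1,131.51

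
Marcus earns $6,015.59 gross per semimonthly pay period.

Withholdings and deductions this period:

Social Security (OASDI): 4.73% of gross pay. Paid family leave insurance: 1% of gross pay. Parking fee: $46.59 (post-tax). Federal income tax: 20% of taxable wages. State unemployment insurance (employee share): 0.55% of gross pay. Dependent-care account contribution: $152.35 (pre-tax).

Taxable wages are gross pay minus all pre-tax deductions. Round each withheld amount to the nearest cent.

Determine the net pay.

$4,266.21

Dependent-care account contribution: $152.35
Taxable wages = $6,015.59 − $152.35 = $5,863.24
Federal income tax: $5,863.24 × 0.2 = $1,172.65
Social Security (OASDI): $6,015.59 × 0.0473 = $284.54
State unemployment insurance (employee share): $6,015.59 × 0.0055 = $33.09
Paid family leave insurance: $6,015.59 × 0.01 = $60.16
Parking fee: $46.59
Total deductions = $152.35 + $1,172.65 + $284.54 + $33.09 + $60.16 + $46.59 = $1,749.38
Net pay = $6,015.59 − $1,749.38 = $4,266.21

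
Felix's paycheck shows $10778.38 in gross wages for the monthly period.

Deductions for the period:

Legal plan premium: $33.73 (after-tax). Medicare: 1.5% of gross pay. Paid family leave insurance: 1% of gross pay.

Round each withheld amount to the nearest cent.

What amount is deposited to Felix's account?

$10475.19

Medicare: $10778.38 × 0.015 = $161.68
Paid family leave insurance: $10778.38 × 0.01 = $107.78
Legal plan premium: $33.73
Total deductions = $161.68 + $107.78 + $33.73 = $303.19
Net pay = $10778.38 − $303.19 = $10475.19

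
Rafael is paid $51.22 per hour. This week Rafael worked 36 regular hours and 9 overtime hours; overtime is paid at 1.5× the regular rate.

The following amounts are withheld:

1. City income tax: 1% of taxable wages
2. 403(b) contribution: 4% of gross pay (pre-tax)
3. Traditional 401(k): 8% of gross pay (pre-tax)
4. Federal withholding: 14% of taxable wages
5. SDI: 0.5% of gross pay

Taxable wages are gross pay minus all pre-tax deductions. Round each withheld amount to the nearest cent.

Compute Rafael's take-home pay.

$1883.79

Regular pay: 36 × $51.22 = $1843.92
Overtime pay: 9 × $51.22 × 1.5 = $691.47
Gross pay = $1843.92 + $691.47 = $2535.39
Traditional 401(k): $2535.39 × 0.08 = $202.83
403(b) contribution: $2535.39 × 0.04 = $101.42
Pre-tax total = $202.83 + $101.42 = $304.25
Taxable wages = $2535.39 − $304.25 = $2231.14
Federal withholding: $2231.14 × 0.14 = $312.36
City income tax: $2231.14 × 0.01 = $22.31
SDI: $2535.39 × 0.005 = $12.68
Total deductions = $202.83 + $101.42 + $312.36 + $22.31 + $12.68 = $651.60
Net pay = $2535.39 − $651.60 = $1883.79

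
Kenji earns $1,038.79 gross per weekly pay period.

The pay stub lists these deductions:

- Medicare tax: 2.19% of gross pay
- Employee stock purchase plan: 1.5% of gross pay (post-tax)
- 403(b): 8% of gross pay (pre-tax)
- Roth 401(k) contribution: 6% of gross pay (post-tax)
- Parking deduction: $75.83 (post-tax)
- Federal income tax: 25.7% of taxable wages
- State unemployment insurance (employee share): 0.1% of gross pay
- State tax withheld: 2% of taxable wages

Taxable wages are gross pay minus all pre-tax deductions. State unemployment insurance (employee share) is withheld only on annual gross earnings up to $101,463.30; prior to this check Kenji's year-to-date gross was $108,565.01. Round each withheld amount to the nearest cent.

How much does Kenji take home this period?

403(b): $1,038.79 × 0.08 = $83.10
Taxable wages = $1,038.79 − $83.10 = $955.69
State tax withheld: $955.69 × 0.02 = $19.11
Federal income tax: $955.69 × 0.257 = $245.61
Medicare tax: $1,038.79 × 0.0219 = $22.75
State unemployment insurance (employee share): annual cap $101,463.30 already reached (YTD $108,565.01), so $0.00
Roth 401(k) contribution: $1,038.79 × 0.06 = $62.33
Parking deduction: $75.83
Employee stock purchase plan: $1,038.79 × 0.015 = $15.58
Total deductions = $83.10 + $19.11 + $245.61 + $22.75 + $0.00 + $62.33 + $75.83 + $15.58 = $524.31
Net pay = $1,038.79 − $524.31 = $514.48

$514.48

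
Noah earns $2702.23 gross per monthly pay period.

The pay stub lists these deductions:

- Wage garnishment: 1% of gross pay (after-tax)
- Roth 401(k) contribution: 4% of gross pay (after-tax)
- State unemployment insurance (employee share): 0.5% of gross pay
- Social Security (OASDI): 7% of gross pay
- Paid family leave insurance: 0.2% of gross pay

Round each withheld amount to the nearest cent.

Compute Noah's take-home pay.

$2359.05

Paid family leave insurance: $2702.23 × 0.002 = $5.40
State unemployment insurance (employee share): $2702.23 × 0.005 = $13.51
Social Security (OASDI): $2702.23 × 0.07 = $189.16
Roth 401(k) contribution: $2702.23 × 0.04 = $108.09
Wage garnishment: $2702.23 × 0.01 = $27.02
Total deductions = $5.40 + $13.51 + $189.16 + $108.09 + $27.02 = $343.18
Net pay = $2702.23 − $343.18 = $2359.05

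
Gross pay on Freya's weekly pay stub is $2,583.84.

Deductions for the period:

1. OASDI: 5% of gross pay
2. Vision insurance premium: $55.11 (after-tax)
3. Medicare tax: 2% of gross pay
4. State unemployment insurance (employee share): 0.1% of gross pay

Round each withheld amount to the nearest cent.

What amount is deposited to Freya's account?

State unemployment insurance (employee share): $2,583.84 × 0.001 = $2.58
OASDI: $2,583.84 × 0.05 = $129.19
Medicare tax: $2,583.84 × 0.02 = $51.68
Vision insurance premium: $55.11
Total deductions = $2.58 + $129.19 + $51.68 + $55.11 = $238.56
Net pay = $2,583.84 − $238.56 = $2,345.28

$2,345.28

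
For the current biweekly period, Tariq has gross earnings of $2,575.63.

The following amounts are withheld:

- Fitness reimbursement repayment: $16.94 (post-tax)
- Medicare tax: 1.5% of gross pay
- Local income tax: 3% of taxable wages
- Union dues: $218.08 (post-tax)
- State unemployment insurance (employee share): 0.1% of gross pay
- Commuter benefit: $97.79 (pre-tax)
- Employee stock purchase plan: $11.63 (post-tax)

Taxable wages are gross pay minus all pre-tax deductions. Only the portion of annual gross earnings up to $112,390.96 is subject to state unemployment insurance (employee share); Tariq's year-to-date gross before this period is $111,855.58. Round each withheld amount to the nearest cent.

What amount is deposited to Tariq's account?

$2,117.68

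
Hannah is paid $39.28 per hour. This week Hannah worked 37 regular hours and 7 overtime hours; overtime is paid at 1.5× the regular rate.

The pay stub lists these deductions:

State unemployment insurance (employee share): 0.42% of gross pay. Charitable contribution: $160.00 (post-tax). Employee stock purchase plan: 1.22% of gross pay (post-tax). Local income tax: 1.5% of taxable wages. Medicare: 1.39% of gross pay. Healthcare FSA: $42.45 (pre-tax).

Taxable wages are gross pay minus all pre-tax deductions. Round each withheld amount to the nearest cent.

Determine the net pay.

$1,579.47

Regular pay: 37 × $39.28 = $1,453.36
Overtime pay: 7 × $39.28 × 1.5 = $412.44
Gross pay = $1,453.36 + $412.44 = $1,865.80
Healthcare FSA: $42.45
Taxable wages = $1,865.80 − $42.45 = $1,823.35
Local income tax: $1,823.35 × 0.015 = $27.35
State unemployment insurance (employee share): $1,865.80 × 0.0042 = $7.84
Medicare: $1,865.80 × 0.0139 = $25.93
Charitable contribution: $160.00
Employee stock purchase plan: $1,865.80 × 0.0122 = $22.76
Total deductions = $42.45 + $27.35 + $7.84 + $25.93 + $160.00 + $22.76 = $286.33
Net pay = $1,865.80 − $286.33 = $1,579.47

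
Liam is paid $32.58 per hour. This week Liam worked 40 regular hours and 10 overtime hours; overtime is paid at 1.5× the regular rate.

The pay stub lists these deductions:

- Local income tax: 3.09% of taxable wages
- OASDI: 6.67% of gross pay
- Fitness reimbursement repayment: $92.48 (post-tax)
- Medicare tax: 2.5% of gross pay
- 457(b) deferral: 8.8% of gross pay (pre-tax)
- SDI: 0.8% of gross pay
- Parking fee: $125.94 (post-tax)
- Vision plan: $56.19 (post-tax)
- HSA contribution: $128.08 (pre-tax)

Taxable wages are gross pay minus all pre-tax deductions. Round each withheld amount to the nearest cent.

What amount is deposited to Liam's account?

$1,006.32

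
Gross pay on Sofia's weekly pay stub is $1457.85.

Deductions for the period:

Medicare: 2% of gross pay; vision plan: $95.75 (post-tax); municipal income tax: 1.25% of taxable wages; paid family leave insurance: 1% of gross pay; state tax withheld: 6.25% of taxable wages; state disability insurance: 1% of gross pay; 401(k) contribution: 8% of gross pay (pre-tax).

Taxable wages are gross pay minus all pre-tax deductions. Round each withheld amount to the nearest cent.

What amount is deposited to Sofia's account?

$1086.55

401(k) contribution: $1457.85 × 0.08 = $116.63
Taxable wages = $1457.85 − $116.63 = $1341.22
Municipal income tax: $1341.22 × 0.0125 = $16.77
State tax withheld: $1341.22 × 0.0625 = $83.83
Paid family leave insurance: $1457.85 × 0.01 = $14.58
Medicare: $1457.85 × 0.02 = $29.16
State disability insurance: $1457.85 × 0.01 = $14.58
Vision plan: $95.75
Total deductions = $116.63 + $16.77 + $83.83 + $14.58 + $29.16 + $14.58 + $95.75 = $371.30
Net pay = $1457.85 − $371.30 = $1086.55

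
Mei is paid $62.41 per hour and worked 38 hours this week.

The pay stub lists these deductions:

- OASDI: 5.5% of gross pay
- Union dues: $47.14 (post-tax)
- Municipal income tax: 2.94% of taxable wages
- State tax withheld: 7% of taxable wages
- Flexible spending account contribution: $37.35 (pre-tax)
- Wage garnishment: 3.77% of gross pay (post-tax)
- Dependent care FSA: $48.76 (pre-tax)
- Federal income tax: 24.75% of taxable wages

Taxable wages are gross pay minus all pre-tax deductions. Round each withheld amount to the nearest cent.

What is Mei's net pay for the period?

$1,225.66

Gross pay: 38 × $62.41 = $2,371.58
Dependent care FSA: $48.76
Flexible spending account contribution: $37.35
Pre-tax total = $48.76 + $37.35 = $86.11
Taxable wages = $2,371.58 − $86.11 = $2,285.47
Federal income tax: $2,285.47 × 0.2475 = $565.65
Municipal income tax: $2,285.47 × 0.0294 = $67.19
State tax withheld: $2,285.47 × 0.07 = $159.98
OASDI: $2,371.58 × 0.055 = $130.44
Wage garnishment: $2,371.58 × 0.0377 = $89.41
Union dues: $47.14
Total deductions = $48.76 + $37.35 + $565.65 + $67.19 + $159.98 + $130.44 + $89.41 + $47.14 = $1,145.92
Net pay = $2,371.58 − $1,145.92 = $1,225.66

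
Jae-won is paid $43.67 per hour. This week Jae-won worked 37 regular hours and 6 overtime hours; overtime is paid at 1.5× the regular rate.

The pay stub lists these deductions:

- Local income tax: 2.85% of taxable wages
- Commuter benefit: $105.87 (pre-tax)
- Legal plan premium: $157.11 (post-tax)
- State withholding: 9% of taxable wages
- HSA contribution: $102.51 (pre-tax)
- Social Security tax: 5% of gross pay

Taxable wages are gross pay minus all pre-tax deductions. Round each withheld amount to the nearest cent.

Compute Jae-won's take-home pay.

Regular pay: 37 × $43.67 = $1615.79
Overtime pay: 6 × $43.67 × 1.5 = $393.03
Gross pay = $1615.79 + $393.03 = $2008.82
Commuter benefit: $105.87
HSA contribution: $102.51
Pre-tax total = $105.87 + $102.51 = $208.38
Taxable wages = $2008.82 − $208.38 = $1800.44
State withholding: $1800.44 × 0.09 = $162.04
Local income tax: $1800.44 × 0.0285 = $51.31
Social Security tax: $2008.82 × 0.05 = $100.44
Legal plan premium: $157.11
Total deductions = $105.87 + $102.51 + $162.04 + $51.31 + $100.44 + $157.11 = $679.28
Net pay = $2008.82 − $679.28 = $1329.54

$1329.54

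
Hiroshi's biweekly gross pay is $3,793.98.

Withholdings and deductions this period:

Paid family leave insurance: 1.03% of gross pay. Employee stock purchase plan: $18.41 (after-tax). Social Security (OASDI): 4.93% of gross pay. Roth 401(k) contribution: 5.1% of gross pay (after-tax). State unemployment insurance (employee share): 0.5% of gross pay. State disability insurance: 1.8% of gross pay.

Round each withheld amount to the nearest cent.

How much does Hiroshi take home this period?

Social Security (OASDI): $3,793.98 × 0.0493 = $187.04
Paid family leave insurance: $3,793.98 × 0.0103 = $39.08
State disability insurance: $3,793.98 × 0.018 = $68.29
State unemployment insurance (employee share): $3,793.98 × 0.005 = $18.97
Employee stock purchase plan: $18.41
Roth 401(k) contribution: $3,793.98 × 0.051 = $193.49
Total deductions = $187.04 + $39.08 + $68.29 + $18.97 + $18.41 + $193.49 = $525.28
Net pay = $3,793.98 − $525.28 = $3,268.70

$3,268.70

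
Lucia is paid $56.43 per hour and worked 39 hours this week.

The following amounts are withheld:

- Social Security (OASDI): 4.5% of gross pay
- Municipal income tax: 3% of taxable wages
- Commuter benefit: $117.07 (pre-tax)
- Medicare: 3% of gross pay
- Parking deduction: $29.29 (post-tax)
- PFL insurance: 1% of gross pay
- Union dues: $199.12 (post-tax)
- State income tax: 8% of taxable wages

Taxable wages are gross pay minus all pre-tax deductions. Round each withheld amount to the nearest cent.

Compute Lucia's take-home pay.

$1439.02

Gross pay: 39 × $56.43 = $2200.77
Commuter benefit: $117.07
Taxable wages = $2200.77 − $117.07 = $2083.70
State income tax: $2083.70 × 0.08 = $166.70
Municipal income tax: $2083.70 × 0.03 = $62.51
PFL insurance: $2200.77 × 0.01 = $22.01
Social Security (OASDI): $2200.77 × 0.045 = $99.03
Medicare: $2200.77 × 0.03 = $66.02
Union dues: $199.12
Parking deduction: $29.29
Total deductions = $117.07 + $166.70 + $62.51 + $22.01 + $99.03 + $66.02 + $199.12 + $29.29 = $761.75
Net pay = $2200.77 − $761.75 = $1439.02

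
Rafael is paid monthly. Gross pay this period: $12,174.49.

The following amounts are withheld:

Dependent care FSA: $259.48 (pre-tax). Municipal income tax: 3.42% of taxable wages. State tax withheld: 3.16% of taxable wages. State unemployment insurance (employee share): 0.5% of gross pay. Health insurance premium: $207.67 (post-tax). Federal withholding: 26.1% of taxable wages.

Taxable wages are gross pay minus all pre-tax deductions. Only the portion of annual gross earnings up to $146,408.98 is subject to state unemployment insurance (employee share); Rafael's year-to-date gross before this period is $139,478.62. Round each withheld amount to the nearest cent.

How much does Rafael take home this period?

Dependent care FSA: $259.48
Taxable wages = $12,174.49 − $259.48 = $11,915.01
State tax withheld: $11,915.01 × 0.0316 = $376.51
Federal withholding: $11,915.01 × 0.261 = $3,109.82
Municipal income tax: $11,915.01 × 0.0342 = $407.49
State unemployment insurance (employee share): only $146,408.98 − $139,478.62 = $6,930.36 of this check is subject → $6,930.36 × 0.005 = $34.65
Health insurance premium: $207.67
Total deductions = $259.48 + $376.51 + $3,109.82 + $407.49 + $34.65 + $207.67 = $4,395.62
Net pay = $12,174.49 − $4,395.62 = $7,778.87

$7,778.87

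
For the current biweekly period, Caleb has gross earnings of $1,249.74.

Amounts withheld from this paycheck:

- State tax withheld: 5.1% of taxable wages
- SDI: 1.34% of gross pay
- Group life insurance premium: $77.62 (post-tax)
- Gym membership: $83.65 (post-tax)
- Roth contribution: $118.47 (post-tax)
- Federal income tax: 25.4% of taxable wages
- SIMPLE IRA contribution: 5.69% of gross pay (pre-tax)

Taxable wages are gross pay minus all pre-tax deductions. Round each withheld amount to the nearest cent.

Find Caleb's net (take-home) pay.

$522.66

SIMPLE IRA contribution: $1,249.74 × 0.0569 = $71.11
Taxable wages = $1,249.74 − $71.11 = $1,178.63
State tax withheld: $1,178.63 × 0.051 = $60.11
Federal income tax: $1,178.63 × 0.254 = $299.37
SDI: $1,249.74 × 0.0134 = $16.75
Gym membership: $83.65
Group life insurance premium: $77.62
Roth contribution: $118.47
Total deductions = $71.11 + $60.11 + $299.37 + $16.75 + $83.65 + $77.62 + $118.47 = $727.08
Net pay = $1,249.74 − $727.08 = $522.66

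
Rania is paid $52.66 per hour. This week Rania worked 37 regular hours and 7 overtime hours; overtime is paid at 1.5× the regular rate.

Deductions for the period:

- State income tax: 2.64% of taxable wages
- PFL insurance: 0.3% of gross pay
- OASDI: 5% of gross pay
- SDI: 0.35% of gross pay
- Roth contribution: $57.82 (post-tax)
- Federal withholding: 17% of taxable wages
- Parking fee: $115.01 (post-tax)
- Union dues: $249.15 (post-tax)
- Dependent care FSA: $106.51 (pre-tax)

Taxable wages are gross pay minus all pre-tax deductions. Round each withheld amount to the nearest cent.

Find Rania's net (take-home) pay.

Regular pay: 37 × $52.66 = $1948.42
Overtime pay: 7 × $52.66 × 1.5 = $552.93
Gross pay = $1948.42 + $552.93 = $2501.35
Dependent care FSA: $106.51
Taxable wages = $2501.35 − $106.51 = $2394.84
Federal withholding: $2394.84 × 0.17 = $407.12
State income tax: $2394.84 × 0.0264 = $63.22
SDI: $2501.35 × 0.0035 = $8.75
PFL insurance: $2501.35 × 0.003 = $7.50
OASDI: $2501.35 × 0.05 = $125.07
Parking fee: $115.01
Union dues: $249.15
Roth contribution: $57.82
Total deductions = $106.51 + $407.12 + $63.22 + $8.75 + $7.50 + $125.07 + $115.01 + $249.15 + $57.82 = $1140.15
Net pay = $2501.35 − $1140.15 = $1361.20

$1361.20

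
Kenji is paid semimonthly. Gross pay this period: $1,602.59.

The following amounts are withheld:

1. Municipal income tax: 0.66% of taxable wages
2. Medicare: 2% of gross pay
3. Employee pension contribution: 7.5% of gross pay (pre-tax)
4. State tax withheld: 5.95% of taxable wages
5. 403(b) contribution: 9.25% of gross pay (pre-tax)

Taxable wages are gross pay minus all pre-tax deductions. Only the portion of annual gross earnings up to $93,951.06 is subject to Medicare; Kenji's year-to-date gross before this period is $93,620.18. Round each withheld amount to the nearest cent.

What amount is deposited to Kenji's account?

$1,239.35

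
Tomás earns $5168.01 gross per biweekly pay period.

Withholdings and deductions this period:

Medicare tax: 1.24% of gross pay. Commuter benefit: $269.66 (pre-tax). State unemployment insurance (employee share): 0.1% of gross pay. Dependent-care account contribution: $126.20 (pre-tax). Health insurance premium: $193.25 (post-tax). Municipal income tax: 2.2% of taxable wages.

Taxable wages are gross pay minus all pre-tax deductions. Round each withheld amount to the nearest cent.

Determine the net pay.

$4404.66

Commuter benefit: $269.66
Dependent-care account contribution: $126.20
Pre-tax total = $269.66 + $126.20 = $395.86
Taxable wages = $5168.01 − $395.86 = $4772.15
Municipal income tax: $4772.15 × 0.022 = $104.99
Medicare tax: $5168.01 × 0.0124 = $64.08
State unemployment insurance (employee share): $5168.01 × 0.001 = $5.17
Health insurance premium: $193.25
Total deductions = $269.66 + $126.20 + $104.99 + $64.08 + $5.17 + $193.25 = $763.35
Net pay = $5168.01 − $763.35 = $4404.66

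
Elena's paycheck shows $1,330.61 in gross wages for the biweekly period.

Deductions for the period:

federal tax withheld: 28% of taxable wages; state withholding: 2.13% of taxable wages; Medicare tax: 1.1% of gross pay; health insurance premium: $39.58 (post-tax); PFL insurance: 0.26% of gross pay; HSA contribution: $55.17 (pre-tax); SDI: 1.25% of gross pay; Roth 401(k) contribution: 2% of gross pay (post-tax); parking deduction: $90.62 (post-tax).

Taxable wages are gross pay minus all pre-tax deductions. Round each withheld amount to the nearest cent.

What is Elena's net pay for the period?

HSA contribution: $55.17
Taxable wages = $1,330.61 − $55.17 = $1,275.44
State withholding: $1,275.44 × 0.0213 = $27.17
Federal tax withheld: $1,275.44 × 0.28 = $357.12
SDI: $1,330.61 × 0.0125 = $16.63
Medicare tax: $1,330.61 × 0.011 = $14.64
PFL insurance: $1,330.61 × 0.0026 = $3.46
Roth 401(k) contribution: $1,330.61 × 0.02 = $26.61
Parking deduction: $90.62
Health insurance premium: $39.58
Total deductions = $55.17 + $27.17 + $357.12 + $16.63 + $14.64 + $3.46 + $26.61 + $90.62 + $39.58 = $631.00
Net pay = $1,330.61 − $631.00 = $699.61

$699.61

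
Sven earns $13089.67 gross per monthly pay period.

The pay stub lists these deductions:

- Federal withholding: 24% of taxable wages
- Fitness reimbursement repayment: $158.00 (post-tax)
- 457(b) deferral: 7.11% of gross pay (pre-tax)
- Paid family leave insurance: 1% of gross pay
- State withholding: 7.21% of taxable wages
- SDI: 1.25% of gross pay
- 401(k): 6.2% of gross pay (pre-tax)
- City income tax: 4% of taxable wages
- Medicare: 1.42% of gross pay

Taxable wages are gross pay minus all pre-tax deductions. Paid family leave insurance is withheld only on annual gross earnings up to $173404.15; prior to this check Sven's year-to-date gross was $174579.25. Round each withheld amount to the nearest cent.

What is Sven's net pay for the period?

$6844.51

457(b) deferral: $13089.67 × 0.0711 = $930.68
401(k): $13089.67 × 0.062 = $811.56
Pre-tax total = $930.68 + $811.56 = $1742.24
Taxable wages = $13089.67 − $1742.24 = $11347.43
State withholding: $11347.43 × 0.0721 = $818.15
Federal withholding: $11347.43 × 0.24 = $2723.38
City income tax: $11347.43 × 0.04 = $453.90
Medicare: $13089.67 × 0.0142 = $185.87
Paid family leave insurance: annual cap $173404.15 already reached (YTD $174579.25), so $0.00
SDI: $13089.67 × 0.0125 = $163.62
Fitness reimbursement repayment: $158.00
Total deductions = $930.68 + $811.56 + $818.15 + $2723.38 + $453.90 + $185.87 + $0.00 + $163.62 + $158.00 = $6245.16
Net pay = $13089.67 − $6245.16 = $6844.51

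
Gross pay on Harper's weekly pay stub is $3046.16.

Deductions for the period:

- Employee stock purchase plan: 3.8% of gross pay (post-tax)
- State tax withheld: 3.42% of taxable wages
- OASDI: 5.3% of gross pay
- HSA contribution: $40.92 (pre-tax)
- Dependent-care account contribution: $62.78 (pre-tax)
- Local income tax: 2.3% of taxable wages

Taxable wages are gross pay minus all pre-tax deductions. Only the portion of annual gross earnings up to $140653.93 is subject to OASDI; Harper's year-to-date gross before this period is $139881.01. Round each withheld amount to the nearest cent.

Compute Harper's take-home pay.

$2617.44

Dependent-care account contribution: $62.78
HSA contribution: $40.92
Pre-tax total = $62.78 + $40.92 = $103.70
Taxable wages = $3046.16 − $103.70 = $2942.46
State tax withheld: $2942.46 × 0.0342 = $100.63
Local income tax: $2942.46 × 0.023 = $67.68
OASDI: only $140653.93 − $139881.01 = $772.92 of this check is subject → $772.92 × 0.053 = $40.96
Employee stock purchase plan: $3046.16 × 0.038 = $115.75
Total deductions = $62.78 + $40.92 + $100.63 + $67.68 + $40.96 + $115.75 = $428.72
Net pay = $3046.16 − $428.72 = $2617.44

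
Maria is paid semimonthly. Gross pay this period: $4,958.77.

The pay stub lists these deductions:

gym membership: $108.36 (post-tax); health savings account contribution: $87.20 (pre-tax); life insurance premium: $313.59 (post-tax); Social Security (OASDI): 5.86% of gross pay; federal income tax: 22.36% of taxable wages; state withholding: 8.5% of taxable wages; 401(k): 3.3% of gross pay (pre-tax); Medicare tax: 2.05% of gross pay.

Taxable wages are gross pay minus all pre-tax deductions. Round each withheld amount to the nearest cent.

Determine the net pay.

$2,440.89

401(k): $4,958.77 × 0.033 = $163.64
Health savings account contribution: $87.20
Pre-tax total = $163.64 + $87.20 = $250.84
Taxable wages = $4,958.77 − $250.84 = $4,707.93
State withholding: $4,707.93 × 0.085 = $400.17
Federal income tax: $4,707.93 × 0.2236 = $1,052.69
Medicare tax: $4,958.77 × 0.0205 = $101.65
Social Security (OASDI): $4,958.77 × 0.0586 = $290.58
Gym membership: $108.36
Life insurance premium: $313.59
Total deductions = $163.64 + $87.20 + $400.17 + $1,052.69 + $101.65 + $290.58 + $108.36 + $313.59 = $2,517.88
Net pay = $4,958.77 − $2,517.88 = $2,440.89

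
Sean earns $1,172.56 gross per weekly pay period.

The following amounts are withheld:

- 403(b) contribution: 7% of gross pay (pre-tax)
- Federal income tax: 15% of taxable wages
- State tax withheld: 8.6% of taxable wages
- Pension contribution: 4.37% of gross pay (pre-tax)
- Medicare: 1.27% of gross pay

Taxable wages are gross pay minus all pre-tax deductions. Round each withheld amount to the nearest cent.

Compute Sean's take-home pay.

403(b) contribution: $1,172.56 × 0.07 = $82.08
Pension contribution: $1,172.56 × 0.0437 = $51.24
Pre-tax total = $82.08 + $51.24 = $133.32
Taxable wages = $1,172.56 − $133.32 = $1,039.24
Federal income tax: $1,039.24 × 0.15 = $155.89
State tax withheld: $1,039.24 × 0.086 = $89.37
Medicare: $1,172.56 × 0.0127 = $14.89
Total deductions = $82.08 + $51.24 + $155.89 + $89.37 + $14.89 = $393.47
Net pay = $1,172.56 − $393.47 = $779.09

$779.09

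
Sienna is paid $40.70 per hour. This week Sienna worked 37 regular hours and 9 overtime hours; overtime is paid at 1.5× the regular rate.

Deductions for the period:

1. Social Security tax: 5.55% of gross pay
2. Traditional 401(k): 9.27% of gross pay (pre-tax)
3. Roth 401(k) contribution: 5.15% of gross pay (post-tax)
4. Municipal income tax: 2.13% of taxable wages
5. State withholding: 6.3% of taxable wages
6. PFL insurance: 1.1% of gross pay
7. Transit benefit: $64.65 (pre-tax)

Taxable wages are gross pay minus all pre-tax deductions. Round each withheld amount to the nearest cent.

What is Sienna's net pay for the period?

$1,405.89

Regular pay: 37 × $40.70 = $1,505.90
Overtime pay: 9 × $40.70 × 1.5 = $549.45
Gross pay = $1,505.90 + $549.45 = $2,055.35
Transit benefit: $64.65
Traditional 401(k): $2,055.35 × 0.0927 = $190.53
Pre-tax total = $64.65 + $190.53 = $255.18
Taxable wages = $2,055.35 − $255.18 = $1,800.17
Municipal income tax: $1,800.17 × 0.0213 = $38.34
State withholding: $1,800.17 × 0.063 = $113.41
Social Security tax: $2,055.35 × 0.0555 = $114.07
PFL insurance: $2,055.35 × 0.011 = $22.61
Roth 401(k) contribution: $2,055.35 × 0.0515 = $105.85
Total deductions = $64.65 + $190.53 + $38.34 + $113.41 + $114.07 + $22.61 + $105.85 = $649.46
Net pay = $2,055.35 − $649.46 = $1,405.89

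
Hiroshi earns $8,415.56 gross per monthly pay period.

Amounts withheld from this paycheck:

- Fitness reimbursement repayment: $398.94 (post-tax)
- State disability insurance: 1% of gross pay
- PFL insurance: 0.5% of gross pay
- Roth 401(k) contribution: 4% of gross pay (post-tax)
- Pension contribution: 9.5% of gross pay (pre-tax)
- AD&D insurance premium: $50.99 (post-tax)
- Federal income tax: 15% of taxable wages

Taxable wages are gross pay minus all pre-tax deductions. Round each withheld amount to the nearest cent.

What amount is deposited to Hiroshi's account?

$5,560.88

Pension contribution: $8,415.56 × 0.095 = $799.48
Taxable wages = $8,415.56 − $799.48 = $7,616.08
Federal income tax: $7,616.08 × 0.15 = $1,142.41
State disability insurance: $8,415.56 × 0.01 = $84.16
PFL insurance: $8,415.56 × 0.005 = $42.08
Fitness reimbursement repayment: $398.94
AD&D insurance premium: $50.99
Roth 401(k) contribution: $8,415.56 × 0.04 = $336.62
Total deductions = $799.48 + $1,142.41 + $84.16 + $42.08 + $398.94 + $50.99 + $336.62 = $2,854.68
Net pay = $8,415.56 − $2,854.68 = $5,560.88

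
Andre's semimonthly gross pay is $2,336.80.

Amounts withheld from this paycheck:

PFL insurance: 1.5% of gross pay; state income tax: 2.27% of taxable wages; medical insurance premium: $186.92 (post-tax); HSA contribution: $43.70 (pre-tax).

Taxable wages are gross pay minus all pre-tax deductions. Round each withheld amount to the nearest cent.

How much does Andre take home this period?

$2,019.08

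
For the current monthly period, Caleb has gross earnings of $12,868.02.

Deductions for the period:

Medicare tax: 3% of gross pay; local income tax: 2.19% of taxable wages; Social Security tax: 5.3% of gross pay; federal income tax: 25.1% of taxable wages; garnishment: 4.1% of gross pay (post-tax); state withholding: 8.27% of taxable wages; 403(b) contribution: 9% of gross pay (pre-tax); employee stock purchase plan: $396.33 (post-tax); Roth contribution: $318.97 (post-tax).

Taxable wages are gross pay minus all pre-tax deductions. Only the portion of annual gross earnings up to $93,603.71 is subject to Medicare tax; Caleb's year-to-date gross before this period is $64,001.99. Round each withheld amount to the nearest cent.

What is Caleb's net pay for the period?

$5,234.92

403(b) contribution: $12,868.02 × 0.09 = $1,158.12
Taxable wages = $12,868.02 − $1,158.12 = $11,709.90
Federal income tax: $11,709.90 × 0.251 = $2,939.18
State withholding: $11,709.90 × 0.0827 = $968.41
Local income tax: $11,709.90 × 0.0219 = $256.45
Medicare tax: cap not yet reached, full $12,868.02 is subject → $12,868.02 × 0.03 = $386.04
Social Security tax: $12,868.02 × 0.053 = $682.01
Roth contribution: $318.97
Employee stock purchase plan: $396.33
Garnishment: $12,868.02 × 0.041 = $527.59
Total deductions = $1,158.12 + $2,939.18 + $968.41 + $256.45 + $386.04 + $682.01 + $318.97 + $396.33 + $527.59 = $7,633.10
Net pay = $12,868.02 − $7,633.10 = $5,234.92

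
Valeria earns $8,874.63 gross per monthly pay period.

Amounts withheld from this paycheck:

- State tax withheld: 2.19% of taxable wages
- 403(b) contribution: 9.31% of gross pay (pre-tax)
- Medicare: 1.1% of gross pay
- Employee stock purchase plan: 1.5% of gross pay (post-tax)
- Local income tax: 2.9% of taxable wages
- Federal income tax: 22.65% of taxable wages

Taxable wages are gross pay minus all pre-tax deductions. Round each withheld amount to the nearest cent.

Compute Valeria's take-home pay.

$5,585.04

403(b) contribution: $8,874.63 × 0.0931 = $826.23
Taxable wages = $8,874.63 − $826.23 = $8,048.40
State tax withheld: $8,048.40 × 0.0219 = $176.26
Local income tax: $8,048.40 × 0.029 = $233.40
Federal income tax: $8,048.40 × 0.2265 = $1,822.96
Medicare: $8,874.63 × 0.011 = $97.62
Employee stock purchase plan: $8,874.63 × 0.015 = $133.12
Total deductions = $826.23 + $176.26 + $233.40 + $1,822.96 + $97.62 + $133.12 = $3,289.59
Net pay = $8,874.63 − $3,289.59 = $5,585.04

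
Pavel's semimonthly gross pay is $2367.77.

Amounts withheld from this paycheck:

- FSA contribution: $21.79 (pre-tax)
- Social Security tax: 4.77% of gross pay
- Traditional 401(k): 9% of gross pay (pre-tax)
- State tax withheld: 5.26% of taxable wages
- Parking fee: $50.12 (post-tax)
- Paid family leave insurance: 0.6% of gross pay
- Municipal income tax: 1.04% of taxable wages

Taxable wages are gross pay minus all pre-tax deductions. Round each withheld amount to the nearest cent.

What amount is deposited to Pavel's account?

$1821.24

Traditional 401(k): $2367.77 × 0.09 = $213.10
FSA contribution: $21.79
Pre-tax total = $213.10 + $21.79 = $234.89
Taxable wages = $2367.77 − $234.89 = $2132.88
Municipal income tax: $2132.88 × 0.0104 = $22.18
State tax withheld: $2132.88 × 0.0526 = $112.19
Paid family leave insurance: $2367.77 × 0.006 = $14.21
Social Security tax: $2367.77 × 0.0477 = $112.94
Parking fee: $50.12
Total deductions = $213.10 + $21.79 + $22.18 + $112.19 + $14.21 + $112.94 + $50.12 = $546.53
Net pay = $2367.77 − $546.53 = $1821.24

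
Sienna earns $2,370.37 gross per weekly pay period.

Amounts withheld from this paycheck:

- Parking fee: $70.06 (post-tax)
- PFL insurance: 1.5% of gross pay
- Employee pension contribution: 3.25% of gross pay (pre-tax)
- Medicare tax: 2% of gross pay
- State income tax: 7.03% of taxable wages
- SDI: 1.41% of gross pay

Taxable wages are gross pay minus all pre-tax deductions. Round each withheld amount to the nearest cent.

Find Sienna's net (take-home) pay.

$1,945.66

Employee pension contribution: $2,370.37 × 0.0325 = $77.04
Taxable wages = $2,370.37 − $77.04 = $2,293.33
State income tax: $2,293.33 × 0.0703 = $161.22
PFL insurance: $2,370.37 × 0.015 = $35.56
Medicare tax: $2,370.37 × 0.02 = $47.41
SDI: $2,370.37 × 0.0141 = $33.42
Parking fee: $70.06
Total deductions = $77.04 + $161.22 + $35.56 + $47.41 + $33.42 + $70.06 = $424.71
Net pay = $2,370.37 − $424.71 = $1,945.66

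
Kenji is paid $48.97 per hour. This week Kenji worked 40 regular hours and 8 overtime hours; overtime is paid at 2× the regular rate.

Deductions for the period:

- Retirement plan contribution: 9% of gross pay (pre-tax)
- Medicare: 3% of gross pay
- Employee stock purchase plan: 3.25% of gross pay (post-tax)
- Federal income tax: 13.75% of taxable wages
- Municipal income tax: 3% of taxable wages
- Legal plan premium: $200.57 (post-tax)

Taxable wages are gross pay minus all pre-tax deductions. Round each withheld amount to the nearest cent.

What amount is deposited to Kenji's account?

$1,705.54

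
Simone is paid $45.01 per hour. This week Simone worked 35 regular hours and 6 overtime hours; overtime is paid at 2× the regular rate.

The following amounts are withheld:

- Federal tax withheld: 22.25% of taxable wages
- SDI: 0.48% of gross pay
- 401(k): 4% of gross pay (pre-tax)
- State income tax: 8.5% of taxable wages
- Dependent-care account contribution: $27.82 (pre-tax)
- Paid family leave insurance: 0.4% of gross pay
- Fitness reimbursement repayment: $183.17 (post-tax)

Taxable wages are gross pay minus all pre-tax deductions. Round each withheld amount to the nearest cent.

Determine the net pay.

$1185.32

Regular pay: 35 × $45.01 = $1575.35
Overtime pay: 6 × $45.01 × 2 = $540.12
Gross pay = $1575.35 + $540.12 = $2115.47
Dependent-care account contribution: $27.82
401(k): $2115.47 × 0.04 = $84.62
Pre-tax total = $27.82 + $84.62 = $112.44
Taxable wages = $2115.47 − $112.44 = $2003.03
State income tax: $2003.03 × 0.085 = $170.26
Federal tax withheld: $2003.03 × 0.2225 = $445.67
SDI: $2115.47 × 0.0048 = $10.15
Paid family leave insurance: $2115.47 × 0.004 = $8.46
Fitness reimbursement repayment: $183.17
Total deductions = $27.82 + $84.62 + $170.26 + $445.67 + $10.15 + $8.46 + $183.17 = $930.15
Net pay = $2115.47 − $930.15 = $1185.32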